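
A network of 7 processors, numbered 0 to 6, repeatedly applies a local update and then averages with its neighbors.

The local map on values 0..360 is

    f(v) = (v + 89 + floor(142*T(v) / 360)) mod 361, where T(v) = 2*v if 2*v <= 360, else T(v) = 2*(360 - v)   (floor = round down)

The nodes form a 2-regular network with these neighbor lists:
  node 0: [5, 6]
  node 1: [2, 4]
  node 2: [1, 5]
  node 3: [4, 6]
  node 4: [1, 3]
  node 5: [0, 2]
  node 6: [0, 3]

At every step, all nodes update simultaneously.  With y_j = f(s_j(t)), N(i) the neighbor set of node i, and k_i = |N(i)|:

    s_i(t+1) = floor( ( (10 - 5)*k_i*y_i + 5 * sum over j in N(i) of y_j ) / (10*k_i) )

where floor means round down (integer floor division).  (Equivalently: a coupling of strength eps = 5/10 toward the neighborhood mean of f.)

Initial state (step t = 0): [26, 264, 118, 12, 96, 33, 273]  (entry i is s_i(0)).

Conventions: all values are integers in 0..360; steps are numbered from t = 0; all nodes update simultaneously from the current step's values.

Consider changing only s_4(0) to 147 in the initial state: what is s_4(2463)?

Simulating step by step:
t=0: [26, 264, 118, 12, 147, 33, 273]
t=1: [121, 196, 203, 160, 219, 182, 95]
t=2: [229, 54, 52, 86, 45, 114, 208]
t=3: [116, 180, 210, 177, 191, 206, 103]
t=4: [230, 52, 54, 103, 49, 115, 221]
t=5: [118, 181, 211, 195, 201, 208, 112]
t=6: [236, 52, 54, 112, 52, 116, 232]
t=7: [119, 182, 212, 205, 208, 209, 117]
t=8: [239, 52, 54, 115, 53, 117, 238]
t=9: [121, 183, 212, 208, 210, 210, 120]
t=10: [242, 53, 54, 117, 54, 118, 241]
t=11: [122, 184, 213, 210, 212, 212, 121]
t=12: [243, 53, 54, 118, 54, 118, 243]
t=13: [122, 184, 213, 212, 213, 212, 122]
t=14: [244, 53, 54, 118, 54, 118, 244]
t=15: [122, 184, 213, 212, 213, 212, 122]

Answer: s_4(2463) = 213
Key observation: The state at step 13, [122, 184, 213, 212, 213, 212, 122], reappears at step 15: the system is in a cycle of period 2 from step 13 on.  Therefore the state at step 2463 equals the state at step 13 + ((2463 - 13) mod 2) = 13, which is [122, 184, 213, 212, 213, 212, 122].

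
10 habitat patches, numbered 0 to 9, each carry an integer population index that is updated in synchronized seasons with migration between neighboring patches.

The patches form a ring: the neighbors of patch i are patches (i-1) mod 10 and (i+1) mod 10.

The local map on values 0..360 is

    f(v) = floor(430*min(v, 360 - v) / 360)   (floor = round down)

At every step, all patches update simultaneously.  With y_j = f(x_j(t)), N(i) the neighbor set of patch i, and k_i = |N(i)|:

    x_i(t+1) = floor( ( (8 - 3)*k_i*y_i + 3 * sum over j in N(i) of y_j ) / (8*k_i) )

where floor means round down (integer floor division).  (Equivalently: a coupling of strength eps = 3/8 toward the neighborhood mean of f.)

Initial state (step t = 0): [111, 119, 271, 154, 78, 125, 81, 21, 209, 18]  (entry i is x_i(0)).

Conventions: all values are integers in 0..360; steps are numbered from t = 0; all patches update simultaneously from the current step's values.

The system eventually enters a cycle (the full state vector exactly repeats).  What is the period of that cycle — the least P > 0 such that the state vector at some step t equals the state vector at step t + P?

Answer: 2
Key observation: The state at step 46, [211, 211, 211, 211, 211, 211, 211, 211, 211, 211], reappears at step 48 — and no state repeats earlier — so the cycle the system enters has period 2.

Derivation:
t=0: [111, 119, 271, 154, 78, 125, 81, 21, 209, 18]
t=1: [113, 133, 127, 151, 120, 128, 92, 67, 121, 71]
t=2: [129, 152, 157, 167, 151, 142, 111, 97, 120, 104]
t=3: [153, 177, 188, 193, 181, 164, 135, 123, 134, 133]
t=4: [182, 204, 205, 202, 207, 192, 164, 151, 157, 162]
t=5: [203, 190, 185, 186, 186, 195, 193, 184, 186, 195]
t=6: [191, 201, 207, 207, 205, 199, 200, 207, 205, 197]
t=7: [197, 189, 183, 182, 185, 190, 189, 184, 186, 193]
t=8: [196, 203, 209, 211, 208, 204, 204, 208, 206, 199]
t=9: [192, 187, 180, 178, 181, 185, 185, 182, 184, 190]
t=10: [201, 206, 212, 212, 212, 209, 209, 211, 209, 203]
t=11: [187, 182, 177, 176, 176, 179, 179, 178, 180, 186]
t=12: [207, 210, 211, 210, 210, 212, 212, 212, 212, 208]
t=13: [181, 179, 177, 178, 178, 176, 176, 176, 176, 180]
t=14: [213, 212, 211, 211, 211, 210, 210, 210, 210, 213]
t=15: [175, 176, 176, 177, 177, 178, 179, 179, 178, 175]
t=16: [209, 209, 210, 210, 211, 212, 212, 212, 211, 209]
t=17: [180, 179, 179, 178, 177, 176, 176, 176, 177, 179]
t=18: [214, 213, 212, 212, 211, 210, 210, 210, 211, 213]
t=19: [174, 175, 175, 176, 177, 178, 179, 178, 177, 175]
t=20: [207, 208, 209, 210, 211, 212, 212, 212, 210, 209]
t=21: [181, 181, 180, 178, 177, 176, 176, 176, 178, 180]
t=22: [213, 213, 214, 212, 211, 210, 210, 210, 212, 214]
t=23: [174, 174, 174, 175, 177, 178, 179, 178, 176, 174]
t=24: [207, 207, 207, 209, 210, 212, 212, 211, 209, 207]
t=25: [182, 182, 181, 180, 178, 176, 176, 177, 179, 181]
t=26: [212, 212, 213, 214, 212, 210, 210, 211, 212, 212]
t=27: [176, 175, 175, 174, 176, 178, 178, 177, 176, 176]
t=28: [209, 209, 208, 207, 209, 211, 211, 211, 210, 210]
t=29: [179, 180, 181, 181, 179, 177, 177, 177, 178, 179]
t=30: [213, 214, 213, 213, 212, 211, 211, 211, 212, 212]
t=31: [175, 174, 174, 175, 176, 176, 177, 176, 176, 175]
t=32: [208, 207, 207, 208, 209, 210, 210, 210, 209, 209]
t=33: [181, 181, 181, 181, 180, 179, 179, 179, 179, 180]
t=34: [213, 213, 213, 213, 214, 213, 213, 213, 213, 214]
t=35: [174, 175, 175, 174, 174, 174, 175, 175, 174, 174]
t=36: [207, 208, 208, 207, 207, 207, 208, 208, 207, 207]
t=37: [181, 181, 181, 181, 182, 181, 181, 181, 181, 182]
t=38: [212, 213, 213, 212, 212, 212, 213, 213, 212, 212]
t=39: [175, 175, 175, 175, 176, 175, 175, 175, 175, 176]
t=40: [209, 209, 209, 209, 209, 209, 209, 209, 209, 209]
t=41: [180, 180, 180, 180, 180, 180, 180, 180, 180, 180]
t=42: [215, 215, 215, 215, 215, 215, 215, 215, 215, 215]
t=43: [173, 173, 173, 173, 173, 173, 173, 173, 173, 173]
t=44: [206, 206, 206, 206, 206, 206, 206, 206, 206, 206]
t=45: [183, 183, 183, 183, 183, 183, 183, 183, 183, 183]
t=46: [211, 211, 211, 211, 211, 211, 211, 211, 211, 211]
t=47: [177, 177, 177, 177, 177, 177, 177, 177, 177, 177]
t=48: [211, 211, 211, 211, 211, 211, 211, 211, 211, 211]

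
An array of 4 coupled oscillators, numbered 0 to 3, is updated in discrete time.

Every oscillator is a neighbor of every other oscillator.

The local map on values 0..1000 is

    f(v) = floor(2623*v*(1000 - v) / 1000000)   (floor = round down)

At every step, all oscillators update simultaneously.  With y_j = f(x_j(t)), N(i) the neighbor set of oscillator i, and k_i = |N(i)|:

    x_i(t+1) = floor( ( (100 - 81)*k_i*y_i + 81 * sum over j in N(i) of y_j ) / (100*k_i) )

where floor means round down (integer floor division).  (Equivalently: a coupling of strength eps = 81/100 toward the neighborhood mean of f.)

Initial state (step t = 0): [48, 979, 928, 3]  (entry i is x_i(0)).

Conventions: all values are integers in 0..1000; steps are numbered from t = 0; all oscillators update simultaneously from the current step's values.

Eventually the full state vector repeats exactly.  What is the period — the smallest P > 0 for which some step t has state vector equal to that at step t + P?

Simulating step by step:
t=0: [48, 979, 928, 3]
t=1: [86, 91, 81, 95]
t=2: [210, 210, 211, 209]
t=3: [434, 434, 434, 434]
t=4: [644, 644, 644, 644]
t=5: [601, 601, 601, 601]
t=6: [628, 628, 628, 628]
t=7: [612, 612, 612, 612]
t=8: [622, 622, 622, 622]
t=9: [616, 616, 616, 616]
t=10: [620, 620, 620, 620]
t=11: [617, 617, 617, 617]
t=12: [619, 619, 619, 619]
t=13: [618, 618, 618, 618]
t=14: [619, 619, 619, 619]

Answer: 2
Key observation: The state at step 12, [619, 619, 619, 619], reappears at step 14 — and no state repeats earlier — so the cycle the system enters has period 2.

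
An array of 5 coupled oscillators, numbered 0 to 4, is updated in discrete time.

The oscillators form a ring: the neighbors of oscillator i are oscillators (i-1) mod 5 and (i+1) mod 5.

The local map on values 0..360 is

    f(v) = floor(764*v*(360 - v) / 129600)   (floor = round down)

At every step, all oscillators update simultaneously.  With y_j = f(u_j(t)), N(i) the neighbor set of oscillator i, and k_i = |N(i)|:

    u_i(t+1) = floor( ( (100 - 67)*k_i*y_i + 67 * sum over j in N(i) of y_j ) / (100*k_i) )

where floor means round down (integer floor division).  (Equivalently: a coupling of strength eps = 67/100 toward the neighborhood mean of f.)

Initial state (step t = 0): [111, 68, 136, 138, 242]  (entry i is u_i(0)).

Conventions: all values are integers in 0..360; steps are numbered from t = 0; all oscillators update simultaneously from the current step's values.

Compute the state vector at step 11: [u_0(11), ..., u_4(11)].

Simulating step by step:
t=0: [111, 68, 136, 138, 242]
t=1: [148, 152, 158, 175, 170]
t=2: [186, 186, 188, 189, 187]
t=3: [190, 190, 190, 190, 190]
t=4: [190, 190, 190, 190, 190]
t=5: [190, 190, 190, 190, 190]
t=6: [190, 190, 190, 190, 190]
t=7: [190, 190, 190, 190, 190]
t=8: [190, 190, 190, 190, 190]
t=9: [190, 190, 190, 190, 190]
t=10: [190, 190, 190, 190, 190]
t=11: [190, 190, 190, 190, 190]

Answer: [190, 190, 190, 190, 190]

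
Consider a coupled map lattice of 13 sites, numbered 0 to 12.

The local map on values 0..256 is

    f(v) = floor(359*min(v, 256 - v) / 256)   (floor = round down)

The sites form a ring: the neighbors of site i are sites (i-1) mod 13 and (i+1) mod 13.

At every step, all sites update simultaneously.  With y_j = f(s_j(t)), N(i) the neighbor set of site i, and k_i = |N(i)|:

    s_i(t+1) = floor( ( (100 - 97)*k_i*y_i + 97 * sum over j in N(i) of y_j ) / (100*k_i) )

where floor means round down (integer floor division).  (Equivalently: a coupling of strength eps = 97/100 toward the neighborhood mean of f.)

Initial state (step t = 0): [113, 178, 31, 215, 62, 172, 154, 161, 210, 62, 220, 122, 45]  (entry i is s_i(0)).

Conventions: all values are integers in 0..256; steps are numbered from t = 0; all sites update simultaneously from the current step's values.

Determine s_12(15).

Simulating step by step:
t=0: [113, 178, 31, 215, 62, 172, 154, 161, 210, 62, 220, 122, 45]
t=1: [88, 100, 81, 64, 86, 114, 125, 104, 108, 57, 126, 59, 161]
t=2: [136, 118, 114, 115, 123, 147, 152, 162, 113, 160, 83, 152, 103]
t=3: [154, 163, 162, 165, 156, 158, 141, 150, 133, 136, 138, 130, 156]
t=4: [135, 136, 128, 135, 132, 150, 143, 165, 158, 168, 171, 153, 158]
t=5: [152, 173, 168, 175, 158, 164, 138, 146, 125, 127, 133, 128, 155]
t=6: [128, 133, 114, 129, 121, 150, 142, 169, 166, 173, 178, 157, 161]
t=7: [153, 169, 174, 164, 163, 163, 135, 141, 119, 117, 126, 121, 157]
t=8: [130, 128, 125, 122, 129, 148, 146, 167, 162, 170, 166, 157, 155]
t=9: [160, 175, 175, 176, 161, 165, 137, 141, 122, 128, 128, 133, 156]
t=10: [126, 123, 112, 122, 119, 148, 144, 168, 170, 175, 175, 159, 152]
t=11: [159, 166, 171, 161, 161, 161, 137, 138, 118, 116, 124, 129, 155]
t=12: [133, 127, 129, 126, 133, 149, 149, 165, 163, 168, 170, 157, 156]
t=13: [159, 175, 177, 175, 163, 160, 138, 139, 125, 124, 130, 130, 154]
t=14: [128, 122, 112, 119, 123, 147, 149, 169, 168, 175, 174, 159, 155]
t=15: [156, 168, 168, 164, 159, 160, 137, 136, 117, 118, 124, 127, 157]

Answer: s_12(15) = 157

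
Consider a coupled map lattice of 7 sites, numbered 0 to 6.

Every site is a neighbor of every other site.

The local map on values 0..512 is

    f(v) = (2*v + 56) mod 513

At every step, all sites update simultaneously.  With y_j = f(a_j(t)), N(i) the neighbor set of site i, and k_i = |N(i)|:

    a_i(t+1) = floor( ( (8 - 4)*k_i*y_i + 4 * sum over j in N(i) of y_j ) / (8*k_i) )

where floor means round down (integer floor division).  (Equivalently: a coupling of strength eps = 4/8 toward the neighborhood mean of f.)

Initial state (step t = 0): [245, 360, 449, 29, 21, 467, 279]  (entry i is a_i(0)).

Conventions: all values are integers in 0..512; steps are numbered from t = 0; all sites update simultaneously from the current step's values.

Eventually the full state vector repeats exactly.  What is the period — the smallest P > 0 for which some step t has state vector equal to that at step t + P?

Simulating step by step:
t=0: [245, 360, 449, 29, 21, 467, 279]
t=1: [141, 236, 311, 174, 168, 326, 169]
t=2: [299, 164, 227, 326, 321, 239, 322]
t=3: [194, 295, 347, 216, 212, 144, 213]
t=4: [402, 272, 316, 420, 417, 360, 418]
t=5: [312, 203, 240, 327, 324, 277, 325]
t=6: [180, 303, 120, 192, 190, 151, 191]
t=7: [384, 273, 334, 394, 392, 360, 393]
t=8: [284, 192, 243, 293, 291, 264, 292]
t=9: [132, 269, 98, 139, 138, 115, 138]
t=10: [294, 195, 266, 300, 299, 280, 299]
t=11: [152, 284, 129, 157, 157, 141, 157]
t=12: [336, 232, 316, 340, 340, 326, 340]
t=13: [194, 108, 178, 198, 198, 186, 198]
t=14: [427, 356, 414, 431, 431, 421, 431]
t=15: [384, 324, 373, 387, 387, 379, 387]
t=16: [299, 249, 290, 302, 302, 295, 302]
t=17: [132, 90, 124, 134, 134, 128, 134]
t=18: [312, 277, 305, 313, 313, 308, 313]
t=19: [159, 130, 154, 160, 160, 156, 160]
t=20: [368, 344, 364, 369, 369, 365, 369]
t=21: [274, 254, 271, 275, 275, 271, 275]
t=22: [87, 70, 84, 88, 88, 84, 88]
t=23: [226, 212, 224, 227, 227, 224, 227]
t=24: [505, 493, 503, 506, 506, 503, 506]
t=25: [37, 27, 36, 38, 38, 36, 38]
t=26: [128, 120, 127, 129, 129, 127, 129]
t=27: [310, 304, 310, 311, 311, 310, 311]
t=28: [162, 157, 162, 163, 163, 162, 163]
t=29: [379, 375, 379, 380, 380, 379, 380]
t=30: [300, 297, 300, 301, 301, 300, 301]
t=31: [143, 140, 143, 143, 143, 143, 143]
t=32: [341, 339, 341, 341, 341, 341, 341]
t=33: [224, 223, 224, 224, 224, 224, 224]
t=34: [503, 503, 503, 503, 503, 503, 503]
t=35: [36, 36, 36, 36, 36, 36, 36]
t=36: [128, 128, 128, 128, 128, 128, 128]
t=37: [312, 312, 312, 312, 312, 312, 312]
t=38: [167, 167, 167, 167, 167, 167, 167]
t=39: [390, 390, 390, 390, 390, 390, 390]
t=40: [323, 323, 323, 323, 323, 323, 323]
t=41: [189, 189, 189, 189, 189, 189, 189]
t=42: [434, 434, 434, 434, 434, 434, 434]
t=43: [411, 411, 411, 411, 411, 411, 411]
t=44: [365, 365, 365, 365, 365, 365, 365]
t=45: [273, 273, 273, 273, 273, 273, 273]
t=46: [89, 89, 89, 89, 89, 89, 89]
t=47: [234, 234, 234, 234, 234, 234, 234]
t=48: [11, 11, 11, 11, 11, 11, 11]
t=49: [78, 78, 78, 78, 78, 78, 78]
t=50: [212, 212, 212, 212, 212, 212, 212]
t=51: [480, 480, 480, 480, 480, 480, 480]
t=52: [503, 503, 503, 503, 503, 503, 503]

Answer: 18
Key observation: The state at step 34, [503, 503, 503, 503, 503, 503, 503], reappears at step 52 — and no state repeats earlier — so the cycle the system enters has period 18.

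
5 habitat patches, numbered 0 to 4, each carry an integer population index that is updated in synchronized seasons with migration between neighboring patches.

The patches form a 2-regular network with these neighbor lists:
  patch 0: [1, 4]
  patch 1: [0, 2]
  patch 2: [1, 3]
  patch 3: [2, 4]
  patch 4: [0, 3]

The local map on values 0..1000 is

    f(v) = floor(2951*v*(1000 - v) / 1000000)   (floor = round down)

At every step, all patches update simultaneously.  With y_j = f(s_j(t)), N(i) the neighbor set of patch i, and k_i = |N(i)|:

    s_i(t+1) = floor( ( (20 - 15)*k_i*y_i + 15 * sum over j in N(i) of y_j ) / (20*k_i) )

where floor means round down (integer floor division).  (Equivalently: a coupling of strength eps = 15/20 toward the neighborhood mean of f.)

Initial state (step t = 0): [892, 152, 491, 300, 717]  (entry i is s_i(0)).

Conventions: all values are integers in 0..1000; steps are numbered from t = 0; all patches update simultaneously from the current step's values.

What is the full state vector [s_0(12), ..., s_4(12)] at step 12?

Answer: [690, 690, 690, 690, 690]

Derivation:
t=0: [892, 152, 491, 300, 717]
t=1: [437, 477, 558, 655, 488]
t=2: [733, 728, 707, 715, 706]
t=3: [592, 591, 597, 608, 594]
t=4: [712, 711, 708, 708, 708]
t=5: [607, 607, 608, 610, 608]
t=6: [703, 703, 702, 702, 702]
t=7: [616, 616, 616, 617, 616]
t=8: [698, 698, 697, 697, 697]
t=9: [622, 622, 622, 623, 622]
t=10: [693, 693, 693, 693, 693]
t=11: [627, 627, 627, 627, 627]
t=12: [690, 690, 690, 690, 690]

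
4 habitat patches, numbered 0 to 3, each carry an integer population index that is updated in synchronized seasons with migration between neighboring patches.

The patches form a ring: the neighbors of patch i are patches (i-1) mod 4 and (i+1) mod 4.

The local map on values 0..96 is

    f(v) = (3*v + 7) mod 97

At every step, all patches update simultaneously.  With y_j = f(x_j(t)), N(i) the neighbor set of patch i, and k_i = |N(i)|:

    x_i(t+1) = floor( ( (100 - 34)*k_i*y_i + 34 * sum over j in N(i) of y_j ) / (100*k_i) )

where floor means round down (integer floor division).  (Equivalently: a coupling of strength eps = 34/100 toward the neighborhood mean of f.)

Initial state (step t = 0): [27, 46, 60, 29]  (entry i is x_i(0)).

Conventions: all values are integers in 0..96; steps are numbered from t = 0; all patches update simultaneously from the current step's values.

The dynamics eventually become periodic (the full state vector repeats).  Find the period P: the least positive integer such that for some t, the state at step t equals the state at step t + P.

Answer: 6
Key observation: The state at step 92, [40, 62, 40, 17], reappears at step 98 — and no state repeats earlier — so the cycle the system enters has period 6.

Derivation:
t=0: [27, 46, 60, 29]
t=1: [82, 61, 83, 92]
t=2: [69, 81, 71, 79]
t=3: [31, 44, 35, 40]
t=4: [14, 30, 22, 22]
t=5: [44, 20, 60, 68]
t=6: [42, 66, 73, 33]
t=7: [27, 18, 24, 17]
t=8: [78, 68, 72, 66]
t=9: [35, 24, 23, 20]
t=10: [34, 67, 74, 59]
t=11: [25, 17, 40, 65]
t=12: [65, 57, 31, 24]
t=13: [32, 55, 29, 54]
t=14: [28, 66, 87, 64]
t=15: [62, 35, 51, 31]
t=16: [66, 36, 44, 29]
t=17: [26, 20, 46, 71]
t=18: [71, 66, 47, 39]
t=19: [23, 20, 40, 30]
t=20: [61, 62, 31, 18]
t=21: [88, 79, 28, 56]
t=22: [72, 61, 81, 80]
t=23: [43, 75, 61, 49]
t=24: [41, 47, 77, 60]
t=25: [45, 46, 53, 72]
t=26: [42, 51, 58, 38]
t=27: [38, 61, 70, 36]
t=28: [34, 69, 34, 19]
t=29: [22, 17, 22, 46]
t=30: [66, 63, 66, 56]
t=31: [20, 5, 20, 55]
t=32: [60, 37, 60, 72]
t=33: [67, 44, 67, 49]
t=34: [26, 32, 26, 42]
t=35: [63, 32, 63, 52]
t=36: [13, 4, 13, 44]
t=37: [40, 28, 40, 43]
t=38: [41, 70, 41, 35]
t=39: [28, 26, 28, 21]
t=40: [86, 87, 86, 77]
t=41: [66, 72, 66, 53]
t=42: [23, 22, 23, 49]
t=43: [72, 74, 72, 63]
t=44: [25, 32, 25, 11]
t=45: [61, 31, 61, 54]
t=46: [74, 33, 74, 79]
t=47: [33, 17, 33, 44]
t=48: [22, 41, 22, 30]
t=49: [53, 46, 53, 24]
t=50: [67, 55, 67, 75]
t=51: [28, 54, 28, 29]
t=52: [88, 78, 88, 92]
t=53: [73, 57, 73, 84]
t=54: [45, 64, 45, 53]
t=55: [42, 18, 42, 60]
t=56: [49, 52, 49, 71]
t=57: [53, 62, 53, 36]
t=58: [64, 86, 64, 35]
t=59: [17, 48, 17, 11]
t=60: [54, 55, 54, 46]
t=61: [68, 73, 68, 56]
t=62: [29, 26, 29, 57]
t=63: [90, 88, 90, 85]
t=64: [79, 79, 79, 73]
t=65: [46, 50, 46, 38]
t=66: [45, 55, 45, 32]
t=67: [43, 64, 43, 19]
t=68: [37, 16, 37, 55]
t=69: [35, 43, 35, 56]
t=70: [29, 30, 29, 56]
t=71: [75, 31, 75, 83]
t=72: [36, 14, 36, 53]
t=73: [31, 38, 31, 51]
t=74: [16, 16, 16, 42]
t=75: [51, 55, 51, 42]
t=76: [60, 70, 60, 45]
t=77: [70, 45, 70, 60]
t=78: [38, 37, 38, 67]
t=79: [21, 22, 21, 17]
t=80: [68, 71, 68, 62]
t=81: [31, 22, 31, 69]
t=82: [17, 49, 17, 14]
t=83: [56, 57, 56, 52]
t=84: [76, 79, 76, 70]
t=85: [39, 46, 39, 29]
t=86: [41, 40, 41, 71]
t=87: [31, 31, 31, 28]
t=88: [17, 3, 17, 61]
t=89: [56, 30, 56, 81]
t=90: [61, 26, 61, 63]
t=91: [76, 87, 76, 32]
t=92: [40, 62, 40, 17]
t=93: [45, 73, 45, 48]
t=94: [44, 36, 44, 50]
t=95: [40, 26, 40, 53]
t=96: [45, 66, 45, 55]
t=97: [44, 22, 44, 64]
t=98: [40, 62, 40, 17]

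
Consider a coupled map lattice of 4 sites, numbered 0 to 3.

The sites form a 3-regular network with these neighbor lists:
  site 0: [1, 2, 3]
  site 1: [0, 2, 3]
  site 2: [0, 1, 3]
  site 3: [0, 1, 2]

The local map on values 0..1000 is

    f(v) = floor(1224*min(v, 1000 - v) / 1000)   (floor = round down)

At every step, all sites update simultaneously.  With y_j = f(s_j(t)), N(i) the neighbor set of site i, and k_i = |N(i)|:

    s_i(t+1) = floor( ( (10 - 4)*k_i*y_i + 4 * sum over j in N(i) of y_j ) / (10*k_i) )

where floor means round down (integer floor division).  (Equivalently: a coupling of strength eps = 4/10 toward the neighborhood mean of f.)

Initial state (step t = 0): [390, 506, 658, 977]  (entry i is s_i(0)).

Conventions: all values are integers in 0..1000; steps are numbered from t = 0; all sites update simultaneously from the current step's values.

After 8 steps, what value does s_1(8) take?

Answer: s_1(8) = 540

Derivation:
t=0: [390, 506, 658, 977]
t=1: [426, 485, 398, 216]
t=2: [491, 525, 475, 371]
t=3: [575, 566, 566, 507]
t=4: [534, 539, 539, 572]
t=5: [562, 559, 559, 540]
t=6: [540, 541, 541, 553]
t=7: [560, 559, 559, 552]
t=8: [539, 540, 540, 544]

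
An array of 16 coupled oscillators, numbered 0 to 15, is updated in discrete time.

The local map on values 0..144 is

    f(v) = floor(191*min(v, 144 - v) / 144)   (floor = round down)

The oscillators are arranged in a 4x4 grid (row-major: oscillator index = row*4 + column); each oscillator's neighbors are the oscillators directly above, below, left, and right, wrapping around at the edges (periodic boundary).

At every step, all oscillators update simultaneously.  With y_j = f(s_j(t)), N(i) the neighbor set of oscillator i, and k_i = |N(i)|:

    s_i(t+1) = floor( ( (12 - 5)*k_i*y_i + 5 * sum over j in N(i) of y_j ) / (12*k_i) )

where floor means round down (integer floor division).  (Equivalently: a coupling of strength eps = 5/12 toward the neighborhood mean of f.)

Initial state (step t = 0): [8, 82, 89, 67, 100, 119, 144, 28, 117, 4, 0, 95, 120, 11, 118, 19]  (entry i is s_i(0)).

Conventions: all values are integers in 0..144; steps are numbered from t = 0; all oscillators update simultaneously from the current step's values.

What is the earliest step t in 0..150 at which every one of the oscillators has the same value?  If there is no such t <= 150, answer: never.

Answer: 23
Key observation: Synchronization is absorbing here: once all oscillators are equal they stay equal, and step 23 is the first all-equal step.

Derivation:
t=0: [8, 82, 89, 67, 100, 119, 144, 28, 117, 4, 0, 95, 120, 11, 118, 19]  (not all equal)
t=1: [32, 61, 63, 66, 45, 34, 14, 43, 36, 11, 10, 47, 26, 24, 31, 37]  (not all equal)
t=2: [51, 67, 71, 74, 54, 44, 31, 56, 45, 22, 21, 53, 37, 35, 42, 51]  (not all equal)
t=3: [70, 78, 83, 85, 68, 57, 50, 71, 57, 36, 36, 64, 53, 49, 56, 66]  (not all equal)
t=4: [87, 83, 78, 82, 87, 73, 69, 87, 74, 54, 55, 80, 73, 66, 72, 82]  (not all equal)
t=5: [78, 82, 87, 81, 78, 87, 87, 78, 87, 77, 77, 82, 89, 86, 89, 84]  (not all equal)
t=6: [84, 80, 76, 82, 84, 78, 77, 84, 78, 84, 84, 82, 75, 77, 75, 78]  (not all equal)
t=7: [81, 84, 88, 82, 80, 85, 86, 80, 85, 81, 81, 82, 88, 87, 88, 86]  (not all equal)
t=8: [81, 78, 75, 80, 82, 79, 77, 82, 79, 81, 81, 81, 75, 76, 75, 76]  (not all equal)
t=9: [84, 87, 89, 85, 82, 85, 86, 82, 85, 84, 84, 83, 89, 89, 89, 88]  (not all equal)
t=10: [78, 75, 73, 77, 80, 78, 76, 80, 78, 78, 78, 79, 73, 73, 72, 74]  (not all equal)
t=11: [87, 90, 92, 88, 84, 87, 89, 85, 87, 87, 88, 86, 92, 93, 93, 91]  (not all equal)
t=12: [74, 71, 69, 73, 77, 74, 72, 76, 74, 74, 73, 75, 69, 68, 68, 70]  (not all equal)
t=13: [91, 92, 91, 92, 89, 92, 93, 90, 91, 92, 93, 91, 91, 90, 90, 91]  (not all equal)
t=14: [69, 68, 69, 68, 71, 68, 67, 70, 70, 68, 67, 69, 70, 70, 70, 69]  (not all equal)
t=15: [91, 90, 90, 90, 92, 90, 88, 91, 91, 90, 88, 90, 91, 91, 91, 91]  (not all equal)
t=16: [70, 70, 71, 70, 68, 71, 72, 70, 70, 71, 72, 71, 70, 70, 70, 70]  (not all equal)
t=17: [91, 92, 93, 92, 91, 93, 94, 92, 92, 93, 94, 93, 92, 92, 92, 92]  (not all equal)
t=18: [69, 68, 67, 68, 69, 67, 66, 67, 68, 67, 66, 67, 68, 67, 67, 67]  (not all equal)
t=19: [90, 89, 88, 89, 90, 88, 87, 88, 89, 88, 87, 88, 89, 88, 87, 88]  (not all equal)
t=20: [71, 72, 73, 72, 71, 73, 74, 73, 72, 73, 74, 73, 72, 73, 74, 73]  (not all equal)
t=21: [94, 94, 93, 94, 94, 93, 92, 93, 94, 93, 92, 93, 94, 94, 92, 94]  (not all equal)
t=22: [66, 66, 67, 66, 66, 66, 67, 66, 66, 66, 67, 66, 66, 66, 67, 66]  (not all equal)
t=23: [87, 87, 87, 87, 87, 87, 87, 87, 87, 87, 87, 87, 87, 87, 87, 87]  (all equal)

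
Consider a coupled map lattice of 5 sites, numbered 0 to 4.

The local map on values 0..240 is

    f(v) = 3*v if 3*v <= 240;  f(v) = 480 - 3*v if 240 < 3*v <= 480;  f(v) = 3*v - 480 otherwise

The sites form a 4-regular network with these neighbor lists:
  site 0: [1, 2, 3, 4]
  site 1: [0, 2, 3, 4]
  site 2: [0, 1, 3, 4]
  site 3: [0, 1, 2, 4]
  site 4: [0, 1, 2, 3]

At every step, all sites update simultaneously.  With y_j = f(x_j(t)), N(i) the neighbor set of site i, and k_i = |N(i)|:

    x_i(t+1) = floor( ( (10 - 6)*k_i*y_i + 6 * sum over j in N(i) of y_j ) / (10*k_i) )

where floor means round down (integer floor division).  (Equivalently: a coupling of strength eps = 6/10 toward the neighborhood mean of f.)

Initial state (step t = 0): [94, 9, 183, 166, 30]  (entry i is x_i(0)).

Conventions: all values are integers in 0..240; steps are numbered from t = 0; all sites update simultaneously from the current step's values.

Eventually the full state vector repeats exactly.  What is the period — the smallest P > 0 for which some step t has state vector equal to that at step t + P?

Simulating step by step:
t=0: [94, 9, 183, 166, 30]
t=1: [109, 67, 77, 64, 82]
t=2: [189, 201, 209, 199, 210]
t=3: [115, 124, 130, 122, 131]
t=4: [113, 107, 102, 108, 101]
t=5: [156, 160, 164, 160, 165]
t=6: [8, 5, 8, 5, 9]
t=7: [21, 19, 21, 19, 22]
t=8: [61, 60, 61, 60, 62]
t=9: [182, 181, 182, 181, 183]
t=10: [65, 64, 65, 64, 66]
t=11: [194, 193, 194, 193, 195]
t=12: [101, 100, 101, 100, 102]
t=13: [177, 178, 177, 178, 176]
t=14: [51, 52, 51, 52, 50]
t=15: [153, 154, 153, 154, 152]
t=16: [20, 19, 20, 19, 21]
t=17: [59, 58, 59, 58, 60]
t=18: [176, 175, 176, 175, 177]
t=19: [47, 46, 47, 46, 48]
t=20: [140, 139, 140, 139, 141]
t=21: [60, 61, 60, 61, 59]
t=22: [180, 181, 180, 181, 179]
t=23: [60, 61, 60, 61, 59]

Answer: 2
Key observation: The state at step 21, [60, 61, 60, 61, 59], reappears at step 23 — and no state repeats earlier — so the cycle the system enters has period 2.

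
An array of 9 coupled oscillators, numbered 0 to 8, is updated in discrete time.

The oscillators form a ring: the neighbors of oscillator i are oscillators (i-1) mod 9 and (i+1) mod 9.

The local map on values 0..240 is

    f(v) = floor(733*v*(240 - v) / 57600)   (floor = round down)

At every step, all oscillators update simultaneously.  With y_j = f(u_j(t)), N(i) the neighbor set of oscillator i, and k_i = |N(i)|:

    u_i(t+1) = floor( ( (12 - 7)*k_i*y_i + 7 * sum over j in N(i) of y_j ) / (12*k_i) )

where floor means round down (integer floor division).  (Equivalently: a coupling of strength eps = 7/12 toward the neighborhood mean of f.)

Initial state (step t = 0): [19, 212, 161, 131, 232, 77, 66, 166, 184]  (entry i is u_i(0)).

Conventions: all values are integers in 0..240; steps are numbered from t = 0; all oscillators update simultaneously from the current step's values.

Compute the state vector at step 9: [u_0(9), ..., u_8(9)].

Answer: [144, 143, 142, 141, 141, 141, 142, 143, 144]

Derivation:
t=0: [19, 212, 161, 131, 232, 77, 66, 166, 184]
t=1: [82, 93, 141, 129, 108, 115, 152, 145, 115]
t=2: [171, 171, 177, 180, 181, 178, 174, 175, 174]
t=3: [148, 147, 142, 137, 137, 140, 143, 145, 146]
t=4: [173, 174, 176, 178, 178, 177, 176, 175, 174]
t=5: [146, 145, 143, 140, 140, 141, 142, 144, 145]
t=6: [174, 175, 176, 177, 177, 177, 176, 175, 174]
t=7: [145, 144, 142, 141, 141, 141, 142, 144, 145]
t=8: [175, 175, 176, 177, 177, 177, 176, 175, 175]
t=9: [144, 143, 142, 141, 141, 141, 142, 143, 144]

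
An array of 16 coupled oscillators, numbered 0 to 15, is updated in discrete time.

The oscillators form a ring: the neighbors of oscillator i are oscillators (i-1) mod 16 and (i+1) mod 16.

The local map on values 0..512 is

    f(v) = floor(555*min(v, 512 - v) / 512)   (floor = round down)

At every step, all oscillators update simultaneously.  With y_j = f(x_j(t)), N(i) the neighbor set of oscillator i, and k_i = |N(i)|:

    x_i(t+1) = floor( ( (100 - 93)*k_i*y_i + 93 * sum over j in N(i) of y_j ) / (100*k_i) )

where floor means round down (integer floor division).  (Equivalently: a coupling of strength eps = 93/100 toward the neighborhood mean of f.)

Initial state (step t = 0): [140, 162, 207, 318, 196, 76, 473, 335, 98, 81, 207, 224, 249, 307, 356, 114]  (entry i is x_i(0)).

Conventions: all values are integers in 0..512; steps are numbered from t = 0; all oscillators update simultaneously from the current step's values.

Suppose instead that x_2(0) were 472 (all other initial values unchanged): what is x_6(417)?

Answer: x_6(417) = 263
Key observation: The state at step 18, [267, 267, 267, 268, 268, 269, 269, 269, 268, 268, 267, 267, 267, 267, 267, 267], reappears at step 20: the system is in a cycle of period 2 from step 18 on.  Therefore the state at step 417 equals the state at step 18 + ((417 - 18) mod 2) = 19, which is [265, 265, 264, 264, 263, 263, 263, 263, 263, 264, 264, 265, 265, 265, 265, 265].

Derivation:
t=0: [140, 162, 472, 318, 196, 76, 473, 335, 98, 81, 207, 224, 249, 307, 356, 114]
t=1: [149, 102, 182, 133, 150, 123, 129, 82, 136, 159, 168, 246, 234, 219, 172, 157]
t=2: [141, 174, 131, 177, 140, 149, 112, 139, 131, 165, 216, 220, 251, 220, 202, 173]
t=3: [185, 149, 186, 149, 174, 137, 153, 132, 162, 187, 209, 251, 240, 244, 212, 185]
t=4: [181, 197, 163, 192, 156, 174, 146, 168, 172, 200, 236, 245, 267, 245, 231, 213]
t=5: [219, 187, 208, 174, 195, 165, 183, 172, 198, 220, 241, 260, 265, 258, 247, 223]
t=6: [222, 228, 197, 215, 184, 202, 183, 204, 212, 237, 255, 264, 273, 267, 258, 251]
t=7: [258, 227, 238, 207, 223, 199, 217, 214, 237, 252, 262, 267, 265, 266, 268, 258]
t=8: [261, 264, 236, 247, 221, 236, 223, 244, 252, 263, 269, 268, 265, 265, 270, 269]
t=9: [265, 263, 266, 248, 259, 241, 258, 257, 266, 268, 266, 264, 265, 264, 264, 266]
t=10: [267, 266, 268, 269, 265, 273, 268, 270, 269, 265, 266, 266, 267, 267, 267, 267]
t=11: [265, 264, 264, 265, 261, 265, 260, 263, 264, 264, 266, 265, 265, 265, 265, 265]
t=12: [267, 267, 267, 269, 267, 272, 268, 270, 268, 267, 267, 266, 267, 267, 267, 267]
t=13: [265, 265, 264, 264, 261, 264, 261, 263, 263, 264, 265, 265, 265, 265, 265, 265]
t=14: [267, 267, 267, 269, 268, 271, 268, 270, 268, 268, 267, 267, 267, 267, 267, 267]
t=15: [265, 265, 264, 264, 262, 263, 261, 263, 263, 264, 264, 265, 265, 265, 265, 265]
t=16: [267, 267, 267, 268, 268, 270, 269, 270, 268, 268, 267, 267, 267, 267, 267, 267]
t=17: [265, 265, 264, 264, 263, 263, 262, 263, 263, 264, 264, 265, 265, 265, 265, 265]
t=18: [267, 267, 267, 268, 268, 269, 269, 269, 268, 268, 267, 267, 267, 267, 267, 267]
t=19: [265, 265, 264, 264, 263, 263, 263, 263, 263, 264, 264, 265, 265, 265, 265, 265]
t=20: [267, 267, 267, 268, 268, 269, 269, 269, 268, 268, 267, 267, 267, 267, 267, 267]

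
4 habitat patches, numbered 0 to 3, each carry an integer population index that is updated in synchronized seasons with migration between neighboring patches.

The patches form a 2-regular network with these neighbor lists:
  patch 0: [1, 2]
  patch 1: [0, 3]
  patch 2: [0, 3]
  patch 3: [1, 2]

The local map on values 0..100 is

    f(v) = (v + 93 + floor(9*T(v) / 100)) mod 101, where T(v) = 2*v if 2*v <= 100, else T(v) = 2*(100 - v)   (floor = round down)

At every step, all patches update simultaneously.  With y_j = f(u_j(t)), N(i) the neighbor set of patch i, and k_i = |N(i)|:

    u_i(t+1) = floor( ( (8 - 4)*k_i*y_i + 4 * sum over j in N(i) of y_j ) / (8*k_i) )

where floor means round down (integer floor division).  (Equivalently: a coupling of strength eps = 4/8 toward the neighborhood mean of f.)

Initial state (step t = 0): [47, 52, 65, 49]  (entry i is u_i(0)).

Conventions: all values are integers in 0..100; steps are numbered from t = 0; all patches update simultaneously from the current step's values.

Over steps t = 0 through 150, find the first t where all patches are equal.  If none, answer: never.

Simulating step by step:
t=0: [47, 52, 65, 49]  (not all equal)
t=1: [52, 50, 55, 53]  (not all equal)
t=2: [52, 51, 53, 53]  (not all equal)
t=3: [52, 51, 52, 52]  (not all equal)
t=4: [51, 51, 52, 51]  (not all equal)
t=5: [51, 51, 51, 51]  (all equal)

Answer: 5
Key observation: Synchronization is absorbing here: once all patches are equal they stay equal, and step 5 is the first all-equal step.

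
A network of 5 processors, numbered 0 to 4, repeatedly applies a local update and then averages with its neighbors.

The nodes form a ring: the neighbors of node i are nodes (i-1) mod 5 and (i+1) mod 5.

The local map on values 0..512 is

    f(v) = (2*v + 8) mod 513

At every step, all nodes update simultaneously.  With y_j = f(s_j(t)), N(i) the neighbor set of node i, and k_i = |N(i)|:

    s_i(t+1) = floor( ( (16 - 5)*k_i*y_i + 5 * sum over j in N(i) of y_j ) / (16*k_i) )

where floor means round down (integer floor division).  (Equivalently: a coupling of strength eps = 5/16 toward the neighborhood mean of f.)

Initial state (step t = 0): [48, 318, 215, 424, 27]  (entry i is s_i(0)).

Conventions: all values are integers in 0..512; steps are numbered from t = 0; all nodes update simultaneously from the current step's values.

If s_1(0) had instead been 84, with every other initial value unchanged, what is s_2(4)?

Answer: s_2(4) = 202
Key observation: This trace re-runs the system from the modified initial state.

Derivation:
t=0: [48, 84, 215, 424, 27]
t=1: [108, 205, 382, 313, 112]
t=2: [255, 362, 262, 159, 213]
t=3: [105, 154, 98, 294, 350]
t=4: [229, 283, 202, 119, 181]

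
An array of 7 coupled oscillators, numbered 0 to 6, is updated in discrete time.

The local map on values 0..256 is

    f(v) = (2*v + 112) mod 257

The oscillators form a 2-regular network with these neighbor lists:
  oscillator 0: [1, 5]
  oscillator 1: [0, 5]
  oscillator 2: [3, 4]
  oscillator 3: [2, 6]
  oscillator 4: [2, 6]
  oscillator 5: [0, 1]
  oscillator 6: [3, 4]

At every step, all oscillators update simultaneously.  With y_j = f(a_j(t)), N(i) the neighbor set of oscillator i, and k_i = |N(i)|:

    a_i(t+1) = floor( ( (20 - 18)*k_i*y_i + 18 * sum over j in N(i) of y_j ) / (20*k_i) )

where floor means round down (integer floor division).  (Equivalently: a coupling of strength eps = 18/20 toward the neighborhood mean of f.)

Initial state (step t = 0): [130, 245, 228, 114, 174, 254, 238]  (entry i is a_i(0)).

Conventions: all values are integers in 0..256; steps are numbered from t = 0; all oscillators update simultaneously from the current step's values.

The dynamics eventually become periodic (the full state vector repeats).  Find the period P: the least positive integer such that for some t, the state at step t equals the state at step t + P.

Simulating step by step:
t=0: [130, 245, 228, 114, 174, 254, 238]
t=1: [98, 108, 134, 65, 77, 101, 136]
t=2: [62, 55, 125, 136, 113, 60, 125]
t=3: [227, 232, 104, 107, 102, 229, 104]
t=4: [58, 54, 63, 63, 62, 56, 63]
t=5: [222, 225, 237, 238, 237, 224, 237]
t=6: [46, 44, 72, 72, 72, 45, 72]
t=7: [201, 202, 256, 256, 256, 202, 256]
t=8: [1, 1, 110, 110, 110, 1, 110]
t=9: [114, 114, 75, 75, 75, 114, 75]
t=10: [83, 83, 5, 5, 5, 83, 5]
t=11: [21, 21, 122, 122, 122, 21, 122]
t=12: [154, 154, 99, 99, 99, 154, 99]
t=13: [163, 163, 53, 53, 53, 163, 53]
t=14: [181, 181, 218, 218, 218, 181, 218]
t=15: [217, 217, 34, 34, 34, 217, 34]
t=16: [32, 32, 180, 180, 180, 32, 180]
t=17: [176, 176, 215, 215, 215, 176, 215]
t=18: [207, 207, 28, 28, 28, 207, 28]
t=19: [12, 12, 168, 168, 168, 12, 168]
t=20: [136, 136, 191, 191, 191, 136, 191]
t=21: [127, 127, 237, 237, 237, 127, 237]
t=22: [109, 109, 72, 72, 72, 109, 72]
t=23: [73, 73, 256, 256, 256, 73, 256]
t=24: [1, 1, 110, 110, 110, 1, 110]

Answer: 16
Key observation: The state at step 8, [1, 1, 110, 110, 110, 1, 110], reappears at step 24 — and no state repeats earlier — so the cycle the system enters has period 16.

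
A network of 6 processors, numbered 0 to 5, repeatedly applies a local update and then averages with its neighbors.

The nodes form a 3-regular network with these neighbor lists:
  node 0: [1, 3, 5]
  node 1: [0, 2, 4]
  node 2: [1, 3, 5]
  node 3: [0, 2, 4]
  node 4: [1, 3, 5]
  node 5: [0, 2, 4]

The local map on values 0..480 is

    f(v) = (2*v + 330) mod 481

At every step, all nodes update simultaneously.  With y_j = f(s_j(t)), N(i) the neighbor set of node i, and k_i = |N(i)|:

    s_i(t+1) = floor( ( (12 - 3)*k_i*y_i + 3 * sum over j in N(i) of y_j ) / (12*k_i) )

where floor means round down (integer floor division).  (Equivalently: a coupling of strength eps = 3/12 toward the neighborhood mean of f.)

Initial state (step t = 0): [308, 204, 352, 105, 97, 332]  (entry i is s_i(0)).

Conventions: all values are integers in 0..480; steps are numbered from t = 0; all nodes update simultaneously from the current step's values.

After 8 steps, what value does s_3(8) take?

Simulating step by step:
t=0: [308, 204, 352, 105, 97, 332]
t=1: [377, 241, 83, 92, 61, 72]
t=2: [161, 297, 81, 73, 408, 404]
t=3: [219, 362, 99, 387, 229, 162]
t=4: [249, 122, 69, 159, 264, 183]
t=5: [299, 169, 390, 224, 322, 260]
t=6: [406, 190, 182, 273, 80, 327]
t=7: [188, 205, 213, 329, 60, 50]
t=8: [228, 273, 265, 98, 397, 401]

Answer: s_3(8) = 98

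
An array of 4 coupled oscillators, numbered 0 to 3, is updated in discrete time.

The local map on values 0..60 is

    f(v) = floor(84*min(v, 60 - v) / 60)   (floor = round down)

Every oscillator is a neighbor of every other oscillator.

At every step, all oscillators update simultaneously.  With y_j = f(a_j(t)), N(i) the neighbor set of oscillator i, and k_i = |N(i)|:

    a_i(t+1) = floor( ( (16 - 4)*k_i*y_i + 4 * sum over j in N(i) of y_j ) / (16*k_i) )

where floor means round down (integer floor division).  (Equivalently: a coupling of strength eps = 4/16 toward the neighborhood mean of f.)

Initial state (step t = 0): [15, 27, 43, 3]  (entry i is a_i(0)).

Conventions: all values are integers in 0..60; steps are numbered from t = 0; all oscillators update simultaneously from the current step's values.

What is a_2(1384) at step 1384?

Simulating step by step:
t=0: [15, 27, 43, 3]
t=1: [21, 31, 22, 9]
t=2: [28, 35, 29, 17]
t=3: [37, 34, 38, 26]
t=4: [32, 35, 31, 35]
t=5: [38, 35, 39, 35]
t=6: [30, 34, 30, 34]
t=7: [41, 37, 41, 37]
t=8: [27, 31, 27, 31]
t=9: [37, 39, 37, 39]
t=10: [31, 29, 31, 29]
t=11: [40, 40, 40, 40]
t=12: [28, 28, 28, 28]
t=13: [39, 39, 39, 39]
t=14: [29, 29, 29, 29]
t=15: [40, 40, 40, 40]

Answer: a_2(1384) = 28
Key observation: The state at step 11, [40, 40, 40, 40], reappears at step 15: the system is in a cycle of period 4 from step 11 on.  Therefore the state at step 1384 equals the state at step 11 + ((1384 - 11) mod 4) = 12, which is [28, 28, 28, 28].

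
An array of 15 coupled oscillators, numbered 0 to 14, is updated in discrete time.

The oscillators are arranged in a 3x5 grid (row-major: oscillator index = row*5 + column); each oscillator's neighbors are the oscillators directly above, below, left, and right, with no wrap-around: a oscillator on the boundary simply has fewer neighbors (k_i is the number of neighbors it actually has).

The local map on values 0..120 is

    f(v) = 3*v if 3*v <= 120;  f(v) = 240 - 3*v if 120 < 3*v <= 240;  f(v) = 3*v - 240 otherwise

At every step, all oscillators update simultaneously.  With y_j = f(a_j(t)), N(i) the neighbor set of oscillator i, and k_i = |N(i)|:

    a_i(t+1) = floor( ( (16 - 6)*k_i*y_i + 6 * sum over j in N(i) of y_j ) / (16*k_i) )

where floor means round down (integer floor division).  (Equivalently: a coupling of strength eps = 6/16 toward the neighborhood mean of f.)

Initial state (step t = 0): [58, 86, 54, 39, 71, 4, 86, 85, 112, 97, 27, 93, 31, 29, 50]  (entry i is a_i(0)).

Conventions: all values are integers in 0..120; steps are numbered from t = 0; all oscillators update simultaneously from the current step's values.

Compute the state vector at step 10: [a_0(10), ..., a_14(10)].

Answer: [31, 50, 86, 44, 86, 68, 98, 90, 25, 89, 87, 84, 92, 35, 64]

Derivation:
t=0: [58, 86, 54, 39, 71, 4, 86, 85, 112, 97, 27, 93, 31, 29, 50]
t=1: [46, 31, 67, 98, 48, 28, 19, 36, 85, 58, 60, 48, 75, 89, 82]
t=2: [96, 82, 56, 52, 82, 79, 71, 79, 33, 55, 71, 76, 38, 21, 21]
t=3: [31, 22, 56, 74, 33, 14, 19, 31, 82, 67, 19, 28, 81, 73, 65]
t=4: [78, 69, 67, 33, 72, 52, 62, 71, 19, 43, 59, 67, 26, 19, 39]
t=5: [25, 33, 44, 76, 54, 67, 50, 38, 63, 94, 62, 48, 64, 67, 104]
t=6: [72, 96, 95, 37, 58, 51, 88, 99, 51, 51, 59, 84, 61, 45, 60]
t=7: [40, 41, 55, 94, 78, 68, 34, 55, 88, 81, 57, 25, 57, 91, 73]
t=8: [103, 110, 76, 39, 12, 58, 92, 72, 29, 8, 63, 76, 66, 34, 19]
t=9: [72, 70, 36, 90, 48, 60, 40, 31, 79, 37, 46, 23, 43, 87, 59]
t=10: [31, 50, 86, 44, 86, 68, 98, 90, 25, 89, 87, 84, 92, 35, 64]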